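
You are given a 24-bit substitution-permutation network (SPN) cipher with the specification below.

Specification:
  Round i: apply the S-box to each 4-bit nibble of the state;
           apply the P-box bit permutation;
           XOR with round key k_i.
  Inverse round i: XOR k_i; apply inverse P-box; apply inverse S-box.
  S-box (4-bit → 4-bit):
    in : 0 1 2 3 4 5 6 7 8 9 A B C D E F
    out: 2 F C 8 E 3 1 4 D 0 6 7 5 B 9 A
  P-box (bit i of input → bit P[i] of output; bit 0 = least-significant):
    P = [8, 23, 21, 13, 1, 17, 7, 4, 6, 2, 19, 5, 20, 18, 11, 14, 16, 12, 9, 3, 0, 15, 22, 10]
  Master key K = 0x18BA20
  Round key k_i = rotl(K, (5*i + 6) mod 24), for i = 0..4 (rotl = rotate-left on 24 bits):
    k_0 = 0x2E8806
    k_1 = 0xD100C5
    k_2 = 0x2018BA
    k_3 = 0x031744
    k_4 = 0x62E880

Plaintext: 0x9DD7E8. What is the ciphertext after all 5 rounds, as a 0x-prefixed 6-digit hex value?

s_0 = plaintext = 0x9DD7E8
s_1 = Round(s_0, k_0) = 0x13F91C
s_2 = Round(s_1, k_1) = 0xB7C55E
s_3 = Round(s_2, k_2) = 0x72B3FD
s_4 = Round(s_3, k_3) = 0xD53C7C
s_5 = Round(s_4, k_4) = 0x4B3D41

0x4B3D41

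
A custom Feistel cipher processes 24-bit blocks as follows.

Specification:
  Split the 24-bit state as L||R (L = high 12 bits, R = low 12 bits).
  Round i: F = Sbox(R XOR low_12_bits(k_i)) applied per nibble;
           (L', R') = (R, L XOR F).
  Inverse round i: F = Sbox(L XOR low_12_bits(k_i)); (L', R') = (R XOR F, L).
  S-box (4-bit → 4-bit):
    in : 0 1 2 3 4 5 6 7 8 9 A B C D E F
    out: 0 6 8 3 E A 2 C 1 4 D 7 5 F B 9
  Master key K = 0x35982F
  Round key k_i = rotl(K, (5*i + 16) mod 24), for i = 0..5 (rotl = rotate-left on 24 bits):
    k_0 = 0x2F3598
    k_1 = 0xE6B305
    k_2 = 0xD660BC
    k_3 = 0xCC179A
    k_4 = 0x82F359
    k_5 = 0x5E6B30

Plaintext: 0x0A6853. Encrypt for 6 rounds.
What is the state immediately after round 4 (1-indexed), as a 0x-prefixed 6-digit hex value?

0x037112

s_0 = plaintext = 0x0A6853
s_1 = Round(s_0, k_0) = 0x853FF1
s_2 = Round(s_1, k_1) = 0xFF1DCD
s_3 = Round(s_2, k_2) = 0xDCD037
s_4 = Round(s_3, k_3) = 0x037112
s_5 = Round(s_4, k_4) = 0x1128D0
s_6 = Round(s_5, k_5) = 0x8D02A2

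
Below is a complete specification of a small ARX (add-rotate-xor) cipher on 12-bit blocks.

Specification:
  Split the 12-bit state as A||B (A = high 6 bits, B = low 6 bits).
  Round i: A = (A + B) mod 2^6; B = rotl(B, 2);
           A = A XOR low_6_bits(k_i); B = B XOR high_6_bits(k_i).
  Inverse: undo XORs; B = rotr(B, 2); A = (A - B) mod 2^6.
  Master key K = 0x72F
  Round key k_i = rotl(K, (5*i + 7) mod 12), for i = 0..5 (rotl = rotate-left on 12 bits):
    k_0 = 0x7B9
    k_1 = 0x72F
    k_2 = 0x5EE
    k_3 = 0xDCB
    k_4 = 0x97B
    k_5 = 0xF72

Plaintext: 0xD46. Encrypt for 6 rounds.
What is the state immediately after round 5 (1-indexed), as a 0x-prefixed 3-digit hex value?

0x24B

s_0 = plaintext = 0xD46
s_1 = Round(s_0, k_0) = 0x086
s_2 = Round(s_1, k_1) = 0x9C4
s_3 = Round(s_2, k_2) = 0x147
s_4 = Round(s_3, k_3) = 0x1EB
s_5 = Round(s_4, k_4) = 0x24B
s_6 = Round(s_5, k_5) = 0x991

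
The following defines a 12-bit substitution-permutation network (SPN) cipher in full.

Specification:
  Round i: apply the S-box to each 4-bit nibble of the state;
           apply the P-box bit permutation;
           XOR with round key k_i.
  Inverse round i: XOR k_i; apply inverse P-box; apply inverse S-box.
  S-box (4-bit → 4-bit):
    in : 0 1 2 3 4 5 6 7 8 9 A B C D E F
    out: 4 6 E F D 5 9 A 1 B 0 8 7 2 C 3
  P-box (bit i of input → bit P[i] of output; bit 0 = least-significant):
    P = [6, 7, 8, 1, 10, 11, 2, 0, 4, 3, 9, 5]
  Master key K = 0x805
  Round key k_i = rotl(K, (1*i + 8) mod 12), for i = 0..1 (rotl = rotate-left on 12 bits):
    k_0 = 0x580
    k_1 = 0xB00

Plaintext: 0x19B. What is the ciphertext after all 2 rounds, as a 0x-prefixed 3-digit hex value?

0xF22

s_0 = plaintext = 0x19B
s_1 = Round(s_0, k_0) = 0xB8B
s_2 = Round(s_1, k_1) = 0xF22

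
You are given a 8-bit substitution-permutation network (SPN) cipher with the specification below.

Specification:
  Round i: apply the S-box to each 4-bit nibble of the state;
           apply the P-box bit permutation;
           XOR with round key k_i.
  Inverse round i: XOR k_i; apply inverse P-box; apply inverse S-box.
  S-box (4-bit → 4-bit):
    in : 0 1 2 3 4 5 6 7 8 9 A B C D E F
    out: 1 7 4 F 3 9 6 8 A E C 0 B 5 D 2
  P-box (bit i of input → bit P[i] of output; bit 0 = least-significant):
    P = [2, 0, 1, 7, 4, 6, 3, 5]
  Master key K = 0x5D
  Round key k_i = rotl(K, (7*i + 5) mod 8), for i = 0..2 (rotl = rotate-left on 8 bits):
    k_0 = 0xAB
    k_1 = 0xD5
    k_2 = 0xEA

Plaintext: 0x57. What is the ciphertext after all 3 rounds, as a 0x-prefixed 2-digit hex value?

s_0 = plaintext = 0x57
s_1 = Round(s_0, k_0) = 0x1B
s_2 = Round(s_1, k_1) = 0x8D
s_3 = Round(s_2, k_2) = 0x8C

0x8C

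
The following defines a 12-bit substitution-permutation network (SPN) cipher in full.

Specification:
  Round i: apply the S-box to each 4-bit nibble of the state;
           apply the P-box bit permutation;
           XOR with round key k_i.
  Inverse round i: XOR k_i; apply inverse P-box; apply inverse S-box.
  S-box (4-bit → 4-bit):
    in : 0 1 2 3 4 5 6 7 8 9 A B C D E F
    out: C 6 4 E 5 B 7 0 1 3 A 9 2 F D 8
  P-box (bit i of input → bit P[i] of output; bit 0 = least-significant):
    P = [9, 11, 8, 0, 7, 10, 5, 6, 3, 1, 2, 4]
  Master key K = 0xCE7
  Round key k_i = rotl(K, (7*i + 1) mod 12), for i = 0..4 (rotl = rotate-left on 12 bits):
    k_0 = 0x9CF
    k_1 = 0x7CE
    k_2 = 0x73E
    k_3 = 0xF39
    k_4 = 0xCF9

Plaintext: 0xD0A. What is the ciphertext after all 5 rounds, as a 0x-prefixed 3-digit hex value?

s_0 = plaintext = 0xD0A
s_1 = Round(s_0, k_0) = 0x1B0
s_2 = Round(s_1, k_1) = 0x609
s_3 = Round(s_2, k_2) = 0xD50
s_4 = Round(s_3, k_3) = 0xAE6
s_5 = Round(s_4, k_4) = 0x70B

0x70B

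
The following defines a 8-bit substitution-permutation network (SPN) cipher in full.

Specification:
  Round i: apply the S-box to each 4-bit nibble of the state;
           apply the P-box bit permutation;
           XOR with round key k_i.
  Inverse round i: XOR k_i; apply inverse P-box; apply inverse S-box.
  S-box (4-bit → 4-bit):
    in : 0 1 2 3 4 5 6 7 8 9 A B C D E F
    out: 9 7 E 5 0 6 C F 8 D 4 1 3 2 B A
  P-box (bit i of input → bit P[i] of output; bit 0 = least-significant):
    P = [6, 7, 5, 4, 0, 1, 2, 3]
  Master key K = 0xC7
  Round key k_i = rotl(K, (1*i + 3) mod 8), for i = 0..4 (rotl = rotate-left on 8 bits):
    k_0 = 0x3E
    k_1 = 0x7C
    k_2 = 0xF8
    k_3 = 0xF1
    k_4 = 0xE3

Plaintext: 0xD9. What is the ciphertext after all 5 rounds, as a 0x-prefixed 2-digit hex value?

s_0 = plaintext = 0xD9
s_1 = Round(s_0, k_0) = 0x4C
s_2 = Round(s_1, k_1) = 0xBC
s_3 = Round(s_2, k_2) = 0x39
s_4 = Round(s_3, k_3) = 0x84
s_5 = Round(s_4, k_4) = 0xEB

0xEB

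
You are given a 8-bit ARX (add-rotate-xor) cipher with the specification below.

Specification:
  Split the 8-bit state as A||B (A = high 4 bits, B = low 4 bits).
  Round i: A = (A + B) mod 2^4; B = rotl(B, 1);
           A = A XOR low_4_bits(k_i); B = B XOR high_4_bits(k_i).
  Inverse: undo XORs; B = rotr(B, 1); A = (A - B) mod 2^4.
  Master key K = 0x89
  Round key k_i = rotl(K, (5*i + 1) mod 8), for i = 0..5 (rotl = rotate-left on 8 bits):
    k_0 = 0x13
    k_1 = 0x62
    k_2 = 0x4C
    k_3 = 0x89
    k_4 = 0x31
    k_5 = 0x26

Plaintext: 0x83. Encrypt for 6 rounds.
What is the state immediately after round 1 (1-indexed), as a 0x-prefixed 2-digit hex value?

s_0 = plaintext = 0x83
s_1 = Round(s_0, k_0) = 0x87
s_2 = Round(s_1, k_1) = 0xD8
s_3 = Round(s_2, k_2) = 0x95
s_4 = Round(s_3, k_3) = 0x72
s_5 = Round(s_4, k_4) = 0x87
s_6 = Round(s_5, k_5) = 0x9C

0x87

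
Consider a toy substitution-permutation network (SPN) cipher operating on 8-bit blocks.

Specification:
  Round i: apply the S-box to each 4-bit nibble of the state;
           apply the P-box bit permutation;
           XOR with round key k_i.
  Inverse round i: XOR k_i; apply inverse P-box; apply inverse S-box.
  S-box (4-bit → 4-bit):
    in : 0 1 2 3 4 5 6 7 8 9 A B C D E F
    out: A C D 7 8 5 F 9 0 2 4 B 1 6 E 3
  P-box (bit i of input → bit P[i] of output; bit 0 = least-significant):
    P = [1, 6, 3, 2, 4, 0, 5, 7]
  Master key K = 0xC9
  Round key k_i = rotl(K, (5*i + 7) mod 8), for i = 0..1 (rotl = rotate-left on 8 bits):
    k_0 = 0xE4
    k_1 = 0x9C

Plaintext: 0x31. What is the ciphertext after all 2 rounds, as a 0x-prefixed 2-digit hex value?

s_0 = plaintext = 0x31
s_1 = Round(s_0, k_0) = 0xD9
s_2 = Round(s_1, k_1) = 0xFD

0xFD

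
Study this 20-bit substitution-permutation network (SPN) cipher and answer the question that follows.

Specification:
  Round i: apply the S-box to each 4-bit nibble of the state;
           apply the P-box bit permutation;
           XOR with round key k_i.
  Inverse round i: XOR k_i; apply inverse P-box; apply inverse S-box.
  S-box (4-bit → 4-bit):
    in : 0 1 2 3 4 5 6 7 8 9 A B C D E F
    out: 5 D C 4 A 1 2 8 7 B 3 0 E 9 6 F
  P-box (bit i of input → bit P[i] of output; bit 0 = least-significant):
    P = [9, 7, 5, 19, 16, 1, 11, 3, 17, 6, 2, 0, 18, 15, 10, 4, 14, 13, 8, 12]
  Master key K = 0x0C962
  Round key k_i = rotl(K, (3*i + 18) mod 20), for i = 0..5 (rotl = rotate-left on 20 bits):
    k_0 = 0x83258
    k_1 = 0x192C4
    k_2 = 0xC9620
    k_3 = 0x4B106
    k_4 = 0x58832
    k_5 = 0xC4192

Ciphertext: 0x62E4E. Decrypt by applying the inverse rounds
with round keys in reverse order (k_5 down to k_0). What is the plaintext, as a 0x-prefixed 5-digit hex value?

s_0 = ciphertext = 0x62E4E
s_1 = InvRound(s_0, k_5) = 0x82829
s_2 = InvRound(s_1, k_4) = 0x69797
s_3 = InvRound(s_2, k_3) = 0x62DBA
s_4 = InvRound(s_3, k_2) = 0xC45C9
s_5 = InvRound(s_4, k_1) = 0x182DD
s_6 = InvRound(s_5, k_0) = 0x46254

0x46254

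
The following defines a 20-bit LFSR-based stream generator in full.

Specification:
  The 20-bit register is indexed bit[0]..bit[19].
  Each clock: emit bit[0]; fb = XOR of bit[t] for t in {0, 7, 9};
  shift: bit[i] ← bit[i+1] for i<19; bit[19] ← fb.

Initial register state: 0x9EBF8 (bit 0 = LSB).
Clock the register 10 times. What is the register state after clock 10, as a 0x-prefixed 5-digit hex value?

reg_0 = 0x9EBF8
clock 1: out=0, reg = 0x4F5FC
clock 2: out=0, reg = 0xA7AFE
clock 3: out=0, reg = 0x53D7F
clock 4: out=1, reg = 0xA9EBF
clock 5: out=1, reg = 0xD4F5F
clock 6: out=1, reg = 0x6A7AF
clock 7: out=1, reg = 0xB53D7
clock 8: out=1, reg = 0xDA9EB
clock 9: out=1, reg = 0x6D4F5
clock 10: out=1, reg = 0x36A7A

0x36A7A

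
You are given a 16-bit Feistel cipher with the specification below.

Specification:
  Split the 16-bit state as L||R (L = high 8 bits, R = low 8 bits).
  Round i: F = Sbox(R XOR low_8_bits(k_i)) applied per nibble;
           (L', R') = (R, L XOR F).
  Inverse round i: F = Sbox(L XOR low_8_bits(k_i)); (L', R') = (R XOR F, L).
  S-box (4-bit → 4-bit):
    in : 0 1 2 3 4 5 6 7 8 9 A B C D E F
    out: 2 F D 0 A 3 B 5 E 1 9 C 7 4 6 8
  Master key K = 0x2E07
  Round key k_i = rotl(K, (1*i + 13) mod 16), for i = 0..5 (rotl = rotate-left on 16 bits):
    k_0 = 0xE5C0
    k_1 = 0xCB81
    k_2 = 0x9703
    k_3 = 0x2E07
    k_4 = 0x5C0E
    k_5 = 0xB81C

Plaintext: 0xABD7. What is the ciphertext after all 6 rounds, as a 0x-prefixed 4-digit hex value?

0x4C0B

s_0 = plaintext = 0xABD7
s_1 = Round(s_0, k_0) = 0xD75E
s_2 = Round(s_1, k_1) = 0x5E9F
s_3 = Round(s_2, k_2) = 0x9F49
s_4 = Round(s_3, k_3) = 0x4939
s_5 = Round(s_4, k_4) = 0x394C
s_6 = Round(s_5, k_5) = 0x4C0B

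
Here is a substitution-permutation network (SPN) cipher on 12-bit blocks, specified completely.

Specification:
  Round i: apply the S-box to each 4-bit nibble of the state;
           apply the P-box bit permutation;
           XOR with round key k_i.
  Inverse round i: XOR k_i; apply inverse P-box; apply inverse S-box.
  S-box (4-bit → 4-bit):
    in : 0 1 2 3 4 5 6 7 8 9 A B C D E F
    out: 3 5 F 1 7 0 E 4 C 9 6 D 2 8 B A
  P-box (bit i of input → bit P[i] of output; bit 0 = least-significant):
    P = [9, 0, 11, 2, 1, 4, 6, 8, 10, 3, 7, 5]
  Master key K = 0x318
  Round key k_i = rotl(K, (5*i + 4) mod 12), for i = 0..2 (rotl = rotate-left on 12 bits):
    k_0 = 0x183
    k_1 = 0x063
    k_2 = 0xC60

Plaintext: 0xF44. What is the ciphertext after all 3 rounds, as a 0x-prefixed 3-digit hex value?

s_0 = plaintext = 0xF44
s_1 = Round(s_0, k_0) = 0xBF8
s_2 = Round(s_1, k_1) = 0xDD7
s_3 = Round(s_2, k_2) = 0x540

0x540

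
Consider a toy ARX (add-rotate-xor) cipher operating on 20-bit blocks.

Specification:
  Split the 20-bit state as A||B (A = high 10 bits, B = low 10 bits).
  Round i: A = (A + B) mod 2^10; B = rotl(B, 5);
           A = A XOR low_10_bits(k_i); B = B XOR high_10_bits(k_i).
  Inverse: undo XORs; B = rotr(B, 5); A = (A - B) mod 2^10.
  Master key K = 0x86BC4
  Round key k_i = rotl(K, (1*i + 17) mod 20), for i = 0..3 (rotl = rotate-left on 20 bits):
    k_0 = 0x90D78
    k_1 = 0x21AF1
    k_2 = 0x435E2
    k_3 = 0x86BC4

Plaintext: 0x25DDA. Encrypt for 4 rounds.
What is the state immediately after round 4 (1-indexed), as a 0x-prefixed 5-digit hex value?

0x5FE9C

s_0 = plaintext = 0x25DDA
s_1 = Round(s_0, k_0) = 0xC250D
s_2 = Round(s_1, k_1) = 0xB9D2E
s_3 = Round(s_2, k_2) = 0x7DCC4
s_4 = Round(s_3, k_3) = 0x5FE9C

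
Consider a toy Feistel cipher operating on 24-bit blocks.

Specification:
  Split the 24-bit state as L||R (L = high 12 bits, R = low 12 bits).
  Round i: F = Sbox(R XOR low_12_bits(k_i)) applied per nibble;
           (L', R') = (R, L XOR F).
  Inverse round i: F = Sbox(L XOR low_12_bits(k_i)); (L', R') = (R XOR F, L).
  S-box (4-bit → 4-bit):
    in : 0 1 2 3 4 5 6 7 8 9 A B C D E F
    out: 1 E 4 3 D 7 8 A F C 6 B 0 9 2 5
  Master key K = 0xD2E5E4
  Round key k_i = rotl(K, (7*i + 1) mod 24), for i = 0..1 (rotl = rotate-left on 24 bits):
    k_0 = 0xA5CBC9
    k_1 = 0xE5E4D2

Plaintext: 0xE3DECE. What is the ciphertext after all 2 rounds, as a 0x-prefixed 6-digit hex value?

s_0 = plaintext = 0xE3DECE
s_1 = Round(s_0, k_0) = 0xECE927
s_2 = Round(s_1, k_1) = 0x927799

0x927799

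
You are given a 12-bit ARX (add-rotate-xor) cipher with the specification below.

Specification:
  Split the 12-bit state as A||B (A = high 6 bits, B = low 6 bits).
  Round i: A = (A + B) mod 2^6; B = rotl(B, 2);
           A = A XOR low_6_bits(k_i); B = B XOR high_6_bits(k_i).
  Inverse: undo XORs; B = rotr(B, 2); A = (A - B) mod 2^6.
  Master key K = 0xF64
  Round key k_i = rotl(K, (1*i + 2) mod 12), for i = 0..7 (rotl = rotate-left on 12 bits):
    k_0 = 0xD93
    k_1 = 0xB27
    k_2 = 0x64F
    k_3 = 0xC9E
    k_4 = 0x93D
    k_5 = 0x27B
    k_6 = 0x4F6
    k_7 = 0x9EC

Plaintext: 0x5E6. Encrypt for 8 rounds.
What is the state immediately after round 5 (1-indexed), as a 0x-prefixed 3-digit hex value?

s_0 = plaintext = 0x5E6
s_1 = Round(s_0, k_0) = 0xBAC
s_2 = Round(s_1, k_1) = 0xF5E
s_3 = Round(s_2, k_2) = 0x520
s_4 = Round(s_3, k_3) = 0xAB0
s_5 = Round(s_4, k_4) = 0x9E7
s_6 = Round(s_5, k_5) = 0xD57
s_7 = Round(s_6, k_6) = 0xE8E
s_8 = Round(s_7, k_7) = 0x91F

0x9E7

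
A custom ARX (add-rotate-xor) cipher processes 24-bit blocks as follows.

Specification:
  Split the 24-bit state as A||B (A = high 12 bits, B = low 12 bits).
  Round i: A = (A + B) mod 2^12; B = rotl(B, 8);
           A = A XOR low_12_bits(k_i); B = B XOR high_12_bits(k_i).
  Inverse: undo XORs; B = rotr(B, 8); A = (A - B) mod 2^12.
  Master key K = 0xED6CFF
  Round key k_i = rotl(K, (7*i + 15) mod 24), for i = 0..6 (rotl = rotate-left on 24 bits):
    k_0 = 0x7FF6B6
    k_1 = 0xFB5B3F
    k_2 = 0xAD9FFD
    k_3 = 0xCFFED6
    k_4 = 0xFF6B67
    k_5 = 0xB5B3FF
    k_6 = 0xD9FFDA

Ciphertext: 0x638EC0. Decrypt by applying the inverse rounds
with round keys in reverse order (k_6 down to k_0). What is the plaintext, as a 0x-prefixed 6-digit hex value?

0xB5A77E

s_0 = ciphertext = 0x638EC0
s_1 = InvRound(s_0, k_6) = 0x3EF5F3
s_2 = InvRound(s_1, k_5) = 0x582A8E
s_3 = InvRound(s_2, k_4) = 0x760785
s_4 = InvRound(s_3, k_3) = 0x20B7AB
s_5 = InvRound(s_4, k_2) = 0x6C972D
s_6 = InvRound(s_5, k_1) = 0x46E988
s_7 = InvRound(s_6, k_0) = 0xB5A77E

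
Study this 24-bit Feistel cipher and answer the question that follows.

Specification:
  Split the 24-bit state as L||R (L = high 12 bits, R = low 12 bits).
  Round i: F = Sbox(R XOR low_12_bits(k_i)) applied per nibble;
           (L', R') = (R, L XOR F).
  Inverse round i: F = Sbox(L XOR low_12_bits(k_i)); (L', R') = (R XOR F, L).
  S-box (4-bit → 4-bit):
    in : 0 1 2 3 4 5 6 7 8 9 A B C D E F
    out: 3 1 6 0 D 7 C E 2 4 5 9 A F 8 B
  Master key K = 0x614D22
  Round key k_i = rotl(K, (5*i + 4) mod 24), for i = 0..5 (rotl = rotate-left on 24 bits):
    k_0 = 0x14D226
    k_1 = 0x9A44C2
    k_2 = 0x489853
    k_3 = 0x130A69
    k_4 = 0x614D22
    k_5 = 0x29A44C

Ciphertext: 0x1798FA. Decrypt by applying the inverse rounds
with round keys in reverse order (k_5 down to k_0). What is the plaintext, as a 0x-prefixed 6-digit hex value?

s_0 = ciphertext = 0x1798FA
s_1 = InvRound(s_0, k_5) = 0xFFD179
s_2 = InvRound(s_1, k_4) = 0x782FFD
s_3 = InvRound(s_2, k_3) = 0x074782
s_4 = InvRound(s_3, k_2) = 0x5EC074
s_5 = InvRound(s_4, k_1) = 0x11C5EC
s_6 = InvRound(s_5, k_0) = 0x5E911C

0x5E911C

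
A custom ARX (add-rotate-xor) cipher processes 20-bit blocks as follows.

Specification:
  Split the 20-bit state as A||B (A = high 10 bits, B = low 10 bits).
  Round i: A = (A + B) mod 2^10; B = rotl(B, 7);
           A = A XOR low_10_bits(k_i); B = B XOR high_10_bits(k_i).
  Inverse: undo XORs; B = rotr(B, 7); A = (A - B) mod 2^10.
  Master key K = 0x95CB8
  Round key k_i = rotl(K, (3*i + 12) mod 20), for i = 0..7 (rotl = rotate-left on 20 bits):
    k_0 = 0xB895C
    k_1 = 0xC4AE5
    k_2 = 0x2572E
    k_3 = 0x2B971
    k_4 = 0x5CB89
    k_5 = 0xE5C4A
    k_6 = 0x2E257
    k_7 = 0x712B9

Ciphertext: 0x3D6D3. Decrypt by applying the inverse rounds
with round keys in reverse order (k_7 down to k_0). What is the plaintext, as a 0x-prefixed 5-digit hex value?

s_0 = ciphertext = 0x3D6D3
s_1 = InvRound(s_0, k_7) = 0x638BE
s_2 = InvRound(s_1, k_6) = 0xEA430
s_3 = InvRound(s_2, k_5) = 0xA913F
s_4 = InvRound(s_3, k_4) = 0xB1668
s_5 = InvRound(s_4, k_3) = 0x5FE35
s_6 = InvRound(s_5, k_2) = 0x53105
s_7 = InvRound(s_6, k_1) = 0xBB4BC
s_8 = InvRound(s_7, k_0) = 0x2F6F4

0x2F6F4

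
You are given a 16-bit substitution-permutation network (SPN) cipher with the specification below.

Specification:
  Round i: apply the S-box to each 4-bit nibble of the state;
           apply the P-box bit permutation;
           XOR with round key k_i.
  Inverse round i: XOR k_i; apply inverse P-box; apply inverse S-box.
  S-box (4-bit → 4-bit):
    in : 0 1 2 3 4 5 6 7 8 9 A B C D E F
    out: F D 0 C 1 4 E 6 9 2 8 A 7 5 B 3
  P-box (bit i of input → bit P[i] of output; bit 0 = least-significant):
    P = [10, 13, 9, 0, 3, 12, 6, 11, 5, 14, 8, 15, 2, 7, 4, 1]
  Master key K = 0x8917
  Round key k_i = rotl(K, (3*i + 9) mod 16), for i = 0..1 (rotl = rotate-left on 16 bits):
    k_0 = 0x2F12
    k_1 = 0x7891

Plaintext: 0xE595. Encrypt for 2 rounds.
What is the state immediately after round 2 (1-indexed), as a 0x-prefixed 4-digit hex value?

0x2DA3

s_0 = plaintext = 0xE595
s_1 = Round(s_0, k_0) = 0x3C94
s_2 = Round(s_1, k_1) = 0x2DA3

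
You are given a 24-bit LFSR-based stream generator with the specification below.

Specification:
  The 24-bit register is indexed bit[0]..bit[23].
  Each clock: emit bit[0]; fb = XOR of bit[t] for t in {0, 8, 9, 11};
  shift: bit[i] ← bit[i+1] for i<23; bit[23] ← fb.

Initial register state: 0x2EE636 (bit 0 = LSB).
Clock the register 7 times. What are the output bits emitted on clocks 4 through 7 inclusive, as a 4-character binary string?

reg_0 = 0x2EE636
clock 1: out=0, reg = 0x97731B
clock 2: out=1, reg = 0xCBB98D
clock 3: out=1, reg = 0xE5DCC6
clock 4: out=0, reg = 0xF2EE63
clock 5: out=1, reg = 0xF97731
clock 6: out=1, reg = 0xFCBB98
clock 7: out=0, reg = 0xFE5DCC

0110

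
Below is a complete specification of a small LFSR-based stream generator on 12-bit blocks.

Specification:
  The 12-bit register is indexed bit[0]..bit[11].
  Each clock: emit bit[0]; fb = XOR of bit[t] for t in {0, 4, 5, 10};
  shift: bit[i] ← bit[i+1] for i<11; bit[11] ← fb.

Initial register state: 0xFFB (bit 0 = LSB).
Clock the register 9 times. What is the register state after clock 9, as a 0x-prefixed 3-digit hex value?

reg_0 = 0xFFB
clock 1: out=1, reg = 0x7FD
clock 2: out=1, reg = 0x3FE
clock 3: out=0, reg = 0x1FF
clock 4: out=1, reg = 0x8FF
clock 5: out=1, reg = 0xC7F
clock 6: out=1, reg = 0x63F
clock 7: out=1, reg = 0x31F
clock 8: out=1, reg = 0x18F
clock 9: out=1, reg = 0x8C7

0x8C7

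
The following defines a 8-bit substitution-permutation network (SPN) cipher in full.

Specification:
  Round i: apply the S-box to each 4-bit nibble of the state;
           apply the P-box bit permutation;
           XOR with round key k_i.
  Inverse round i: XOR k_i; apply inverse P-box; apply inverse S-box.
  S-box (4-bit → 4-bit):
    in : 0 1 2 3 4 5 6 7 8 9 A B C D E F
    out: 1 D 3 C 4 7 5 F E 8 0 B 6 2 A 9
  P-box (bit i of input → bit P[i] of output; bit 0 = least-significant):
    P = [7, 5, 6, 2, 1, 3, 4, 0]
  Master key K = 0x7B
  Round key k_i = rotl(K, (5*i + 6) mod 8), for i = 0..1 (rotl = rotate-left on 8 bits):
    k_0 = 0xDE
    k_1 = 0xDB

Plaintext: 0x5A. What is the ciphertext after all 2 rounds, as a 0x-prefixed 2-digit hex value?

0x83

s_0 = plaintext = 0x5A
s_1 = Round(s_0, k_0) = 0xC4
s_2 = Round(s_1, k_1) = 0x83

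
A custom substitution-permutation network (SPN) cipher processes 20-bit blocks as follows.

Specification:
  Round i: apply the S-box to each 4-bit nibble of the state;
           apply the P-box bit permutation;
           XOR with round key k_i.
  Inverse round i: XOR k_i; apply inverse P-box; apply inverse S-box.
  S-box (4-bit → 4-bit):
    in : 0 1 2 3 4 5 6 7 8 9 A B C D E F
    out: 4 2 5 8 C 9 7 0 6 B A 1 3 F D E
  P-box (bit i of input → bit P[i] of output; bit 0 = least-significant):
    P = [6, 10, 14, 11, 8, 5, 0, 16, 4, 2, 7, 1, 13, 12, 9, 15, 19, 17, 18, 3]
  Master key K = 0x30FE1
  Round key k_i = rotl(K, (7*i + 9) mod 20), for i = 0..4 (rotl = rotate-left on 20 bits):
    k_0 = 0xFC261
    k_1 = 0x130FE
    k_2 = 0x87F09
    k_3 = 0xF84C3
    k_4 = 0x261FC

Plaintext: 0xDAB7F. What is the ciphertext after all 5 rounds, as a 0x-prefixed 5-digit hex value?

0x5536B

s_0 = plaintext = 0xDAB7F
s_1 = Round(s_0, k_0) = 0x11E79
s_2 = Round(s_1, k_1) = 0x32C2C
s_3 = Round(s_2, k_2) = 0x85854
s_4 = Round(s_3, k_3) = 0x86D47
s_5 = Round(s_4, k_4) = 0x5536B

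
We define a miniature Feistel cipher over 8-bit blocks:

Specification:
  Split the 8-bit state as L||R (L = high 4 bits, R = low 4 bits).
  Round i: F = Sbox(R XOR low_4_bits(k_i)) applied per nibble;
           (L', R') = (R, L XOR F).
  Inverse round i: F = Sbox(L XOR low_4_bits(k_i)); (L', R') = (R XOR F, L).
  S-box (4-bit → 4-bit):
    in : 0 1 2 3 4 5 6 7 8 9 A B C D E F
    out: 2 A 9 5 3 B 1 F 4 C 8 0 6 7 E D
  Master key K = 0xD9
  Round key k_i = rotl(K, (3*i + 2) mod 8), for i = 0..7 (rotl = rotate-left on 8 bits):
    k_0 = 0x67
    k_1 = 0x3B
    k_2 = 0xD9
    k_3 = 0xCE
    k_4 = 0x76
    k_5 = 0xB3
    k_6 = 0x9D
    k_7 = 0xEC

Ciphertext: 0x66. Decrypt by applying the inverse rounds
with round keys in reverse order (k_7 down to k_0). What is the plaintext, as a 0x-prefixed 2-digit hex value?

0xB9

s_0 = ciphertext = 0x66
s_1 = InvRound(s_0, k_7) = 0xE6
s_2 = InvRound(s_1, k_6) = 0x3E
s_3 = InvRound(s_2, k_5) = 0xC3
s_4 = InvRound(s_3, k_4) = 0xBC
s_5 = InvRound(s_4, k_3) = 0x7B
s_6 = InvRound(s_5, k_2) = 0x57
s_7 = InvRound(s_6, k_1) = 0x95
s_8 = InvRound(s_7, k_0) = 0xB9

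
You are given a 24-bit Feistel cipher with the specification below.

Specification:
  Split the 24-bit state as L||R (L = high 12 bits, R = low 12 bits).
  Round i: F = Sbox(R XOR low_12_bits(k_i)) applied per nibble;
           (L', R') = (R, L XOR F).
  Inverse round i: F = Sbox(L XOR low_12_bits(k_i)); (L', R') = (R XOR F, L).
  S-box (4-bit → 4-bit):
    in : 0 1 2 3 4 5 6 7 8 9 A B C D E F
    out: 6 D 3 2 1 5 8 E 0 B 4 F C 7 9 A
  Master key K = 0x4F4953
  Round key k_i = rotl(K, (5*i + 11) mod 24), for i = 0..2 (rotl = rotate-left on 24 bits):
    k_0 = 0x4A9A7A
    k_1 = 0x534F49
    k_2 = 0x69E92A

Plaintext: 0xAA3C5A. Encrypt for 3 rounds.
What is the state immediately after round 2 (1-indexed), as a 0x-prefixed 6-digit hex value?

s_0 = plaintext = 0xAA3C5A
s_1 = Round(s_0, k_0) = 0xC5A295
s_2 = Round(s_1, k_1) = 0x295B26
s_3 = Round(s_2, k_2) = 0xB261F9

0x295B26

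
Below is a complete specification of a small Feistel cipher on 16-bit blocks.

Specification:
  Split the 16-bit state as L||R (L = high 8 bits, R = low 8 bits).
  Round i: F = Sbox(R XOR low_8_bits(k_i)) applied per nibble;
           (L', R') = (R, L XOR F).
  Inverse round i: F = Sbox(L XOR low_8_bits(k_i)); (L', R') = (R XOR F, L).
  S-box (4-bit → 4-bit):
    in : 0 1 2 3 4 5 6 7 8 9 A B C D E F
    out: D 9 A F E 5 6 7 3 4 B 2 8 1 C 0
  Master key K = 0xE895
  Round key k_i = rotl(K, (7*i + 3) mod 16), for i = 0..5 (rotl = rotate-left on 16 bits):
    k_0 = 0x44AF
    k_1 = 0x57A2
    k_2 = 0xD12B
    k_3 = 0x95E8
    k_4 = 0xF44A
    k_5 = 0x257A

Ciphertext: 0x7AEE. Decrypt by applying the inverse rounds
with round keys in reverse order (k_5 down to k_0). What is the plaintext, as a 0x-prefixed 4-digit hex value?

0x65D8

s_0 = ciphertext = 0x7AEE
s_1 = InvRound(s_0, k_5) = 0x337A
s_2 = InvRound(s_1, k_4) = 0x0E33
s_3 = InvRound(s_2, k_3) = 0xF50E
s_4 = InvRound(s_3, k_2) = 0x12F5
s_5 = InvRound(s_4, k_1) = 0xD812
s_6 = InvRound(s_5, k_0) = 0x65D8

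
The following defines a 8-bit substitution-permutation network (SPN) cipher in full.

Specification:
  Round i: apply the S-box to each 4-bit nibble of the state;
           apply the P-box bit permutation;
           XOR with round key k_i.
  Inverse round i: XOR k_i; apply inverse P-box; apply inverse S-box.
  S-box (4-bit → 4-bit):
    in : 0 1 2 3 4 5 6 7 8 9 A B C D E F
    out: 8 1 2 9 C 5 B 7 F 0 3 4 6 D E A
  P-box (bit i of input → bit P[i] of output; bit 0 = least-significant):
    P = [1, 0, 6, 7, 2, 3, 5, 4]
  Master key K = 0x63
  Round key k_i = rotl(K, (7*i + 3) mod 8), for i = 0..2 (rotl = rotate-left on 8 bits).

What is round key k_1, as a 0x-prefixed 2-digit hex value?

0x8D

K = 0x63
k_0 = rotl(K, (7*0+3) mod 8) = rotl(K, 3) = 0x1B
k_1 = rotl(K, (7*1+3) mod 8) = rotl(K, 2) = 0x8D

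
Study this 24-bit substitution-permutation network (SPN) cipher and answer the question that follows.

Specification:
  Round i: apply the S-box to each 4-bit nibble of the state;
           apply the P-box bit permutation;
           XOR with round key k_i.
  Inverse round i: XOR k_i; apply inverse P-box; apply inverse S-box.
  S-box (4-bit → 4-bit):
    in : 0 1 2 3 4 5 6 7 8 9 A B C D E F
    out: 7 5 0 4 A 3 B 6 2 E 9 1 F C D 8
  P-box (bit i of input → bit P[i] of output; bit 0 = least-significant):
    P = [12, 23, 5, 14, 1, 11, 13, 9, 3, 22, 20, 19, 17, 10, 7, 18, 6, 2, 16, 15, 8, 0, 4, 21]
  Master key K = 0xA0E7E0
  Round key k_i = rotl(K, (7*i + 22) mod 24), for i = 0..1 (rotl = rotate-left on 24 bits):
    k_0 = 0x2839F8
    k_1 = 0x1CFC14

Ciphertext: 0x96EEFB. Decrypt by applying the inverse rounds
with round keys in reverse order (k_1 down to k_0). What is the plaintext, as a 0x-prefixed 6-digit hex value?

s_0 = ciphertext = 0x96EEFB
s_1 = InvRound(s_0, k_1) = 0x851AA0
s_2 = InvRound(s_1, k_0) = 0xE1FAD8

0xE1FAD8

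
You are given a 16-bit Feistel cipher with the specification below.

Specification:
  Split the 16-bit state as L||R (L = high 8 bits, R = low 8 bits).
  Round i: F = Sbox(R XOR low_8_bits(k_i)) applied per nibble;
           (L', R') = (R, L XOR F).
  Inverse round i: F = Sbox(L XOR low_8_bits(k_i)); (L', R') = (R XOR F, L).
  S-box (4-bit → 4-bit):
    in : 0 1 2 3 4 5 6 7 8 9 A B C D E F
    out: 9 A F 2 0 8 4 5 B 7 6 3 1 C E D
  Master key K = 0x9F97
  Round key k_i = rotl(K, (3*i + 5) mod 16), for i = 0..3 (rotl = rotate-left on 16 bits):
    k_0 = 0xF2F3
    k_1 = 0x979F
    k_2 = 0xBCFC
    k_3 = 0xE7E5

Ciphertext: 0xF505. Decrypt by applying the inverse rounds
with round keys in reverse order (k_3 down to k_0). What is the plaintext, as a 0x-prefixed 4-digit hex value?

0x404E

s_0 = ciphertext = 0xF505
s_1 = InvRound(s_0, k_3) = 0xACF5
s_2 = InvRound(s_1, k_2) = 0x7CAC
s_3 = InvRound(s_2, k_1) = 0x4E7C
s_4 = InvRound(s_3, k_0) = 0x404E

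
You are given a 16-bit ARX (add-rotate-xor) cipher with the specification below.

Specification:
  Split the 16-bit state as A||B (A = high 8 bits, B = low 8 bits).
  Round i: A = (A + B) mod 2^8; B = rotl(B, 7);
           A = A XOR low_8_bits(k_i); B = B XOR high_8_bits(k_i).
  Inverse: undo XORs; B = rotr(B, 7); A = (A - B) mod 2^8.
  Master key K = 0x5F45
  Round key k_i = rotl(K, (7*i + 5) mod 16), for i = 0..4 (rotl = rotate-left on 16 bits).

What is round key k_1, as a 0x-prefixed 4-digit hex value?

0x55F4

K = 0x5F45
k_0 = rotl(K, (7*0+5) mod 16) = rotl(K, 5) = 0xE8AB
k_1 = rotl(K, (7*1+5) mod 16) = rotl(K, 12) = 0x55F4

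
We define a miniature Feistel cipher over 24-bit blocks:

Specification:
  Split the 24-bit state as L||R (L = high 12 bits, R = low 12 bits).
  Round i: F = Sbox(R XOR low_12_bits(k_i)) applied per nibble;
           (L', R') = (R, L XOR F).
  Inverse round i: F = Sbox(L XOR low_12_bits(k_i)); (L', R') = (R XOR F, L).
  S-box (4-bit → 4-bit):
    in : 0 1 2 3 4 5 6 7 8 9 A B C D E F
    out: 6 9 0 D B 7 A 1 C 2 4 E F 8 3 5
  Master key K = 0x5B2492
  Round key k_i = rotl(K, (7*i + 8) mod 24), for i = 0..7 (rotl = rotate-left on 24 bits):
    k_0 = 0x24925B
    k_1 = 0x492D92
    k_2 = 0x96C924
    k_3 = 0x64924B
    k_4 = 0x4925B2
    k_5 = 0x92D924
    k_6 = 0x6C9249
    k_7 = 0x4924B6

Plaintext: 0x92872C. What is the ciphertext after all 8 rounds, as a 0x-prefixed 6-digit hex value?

s_0 = plaintext = 0x92872C
s_1 = Round(s_0, k_0) = 0x72CE39
s_2 = Round(s_1, k_1) = 0xE39A62
s_3 = Round(s_2, k_2) = 0xA62383
s_4 = Round(s_3, k_3) = 0x38339E
s_5 = Round(s_4, k_4) = 0x39E98C
s_6 = Round(s_5, k_5) = 0x98C5D2
s_7 = Round(s_6, k_6) = 0x5D28A2
s_8 = Round(s_7, k_7) = 0x8A2A49

0x8A2A49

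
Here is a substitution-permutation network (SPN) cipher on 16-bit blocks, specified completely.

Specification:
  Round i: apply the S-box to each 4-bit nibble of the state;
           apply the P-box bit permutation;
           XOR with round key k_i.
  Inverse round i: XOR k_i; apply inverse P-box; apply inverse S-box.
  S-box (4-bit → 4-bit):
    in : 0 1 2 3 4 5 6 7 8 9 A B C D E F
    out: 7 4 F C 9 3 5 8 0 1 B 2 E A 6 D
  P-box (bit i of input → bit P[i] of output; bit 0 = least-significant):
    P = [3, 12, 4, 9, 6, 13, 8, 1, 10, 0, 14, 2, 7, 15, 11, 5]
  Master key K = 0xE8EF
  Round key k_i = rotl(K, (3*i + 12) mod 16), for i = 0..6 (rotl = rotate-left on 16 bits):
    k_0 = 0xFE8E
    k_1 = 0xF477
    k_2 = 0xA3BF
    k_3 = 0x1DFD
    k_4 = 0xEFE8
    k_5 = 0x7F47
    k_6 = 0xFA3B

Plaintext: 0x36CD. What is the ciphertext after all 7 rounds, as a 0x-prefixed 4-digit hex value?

s_0 = plaintext = 0x36CD
s_1 = Round(s_0, k_0) = 0x81AC
s_2 = Round(s_1, k_1) = 0x8625
s_3 = Round(s_2, k_2) = 0xD6F5
s_4 = Round(s_3, k_3) = 0xC897
s_5 = Round(s_4, k_4) = 0x6588
s_6 = Round(s_5, k_5) = 0x73C6
s_7 = Round(s_6, k_6) = 0x9B05

0x9B05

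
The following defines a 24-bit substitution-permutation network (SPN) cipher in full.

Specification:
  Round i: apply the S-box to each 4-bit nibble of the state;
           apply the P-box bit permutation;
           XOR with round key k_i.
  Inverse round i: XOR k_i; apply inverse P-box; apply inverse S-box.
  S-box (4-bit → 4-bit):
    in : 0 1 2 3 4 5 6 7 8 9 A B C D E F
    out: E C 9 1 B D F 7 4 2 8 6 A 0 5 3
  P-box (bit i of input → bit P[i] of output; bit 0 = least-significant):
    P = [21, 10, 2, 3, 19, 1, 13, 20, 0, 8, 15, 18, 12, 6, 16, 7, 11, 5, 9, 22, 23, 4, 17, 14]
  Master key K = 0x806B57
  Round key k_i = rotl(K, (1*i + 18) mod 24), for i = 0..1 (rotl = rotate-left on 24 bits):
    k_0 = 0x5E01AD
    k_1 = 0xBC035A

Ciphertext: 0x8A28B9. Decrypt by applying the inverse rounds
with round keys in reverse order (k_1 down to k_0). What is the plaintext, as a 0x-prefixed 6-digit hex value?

s_0 = ciphertext = 0x8A28B9
s_1 = InvRound(s_0, k_1) = 0x87C403
s_2 = InvRound(s_1, k_0) = 0x2C1B40

0x2C1B40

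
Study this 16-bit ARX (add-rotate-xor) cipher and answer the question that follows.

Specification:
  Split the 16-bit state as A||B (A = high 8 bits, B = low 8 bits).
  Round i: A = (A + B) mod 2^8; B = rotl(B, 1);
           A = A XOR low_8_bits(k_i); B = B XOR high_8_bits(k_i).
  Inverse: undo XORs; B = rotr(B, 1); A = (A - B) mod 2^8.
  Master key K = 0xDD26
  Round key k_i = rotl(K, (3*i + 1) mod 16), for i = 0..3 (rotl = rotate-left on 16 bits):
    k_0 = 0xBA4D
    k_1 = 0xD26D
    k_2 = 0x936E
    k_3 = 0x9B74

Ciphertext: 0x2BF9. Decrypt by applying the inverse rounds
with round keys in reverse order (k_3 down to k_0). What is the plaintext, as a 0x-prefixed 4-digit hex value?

0xCFBD

s_0 = ciphertext = 0x2BF9
s_1 = InvRound(s_0, k_3) = 0x2E31
s_2 = InvRound(s_1, k_2) = 0xEF51
s_3 = InvRound(s_2, k_1) = 0xC1C1
s_4 = InvRound(s_3, k_0) = 0xCFBD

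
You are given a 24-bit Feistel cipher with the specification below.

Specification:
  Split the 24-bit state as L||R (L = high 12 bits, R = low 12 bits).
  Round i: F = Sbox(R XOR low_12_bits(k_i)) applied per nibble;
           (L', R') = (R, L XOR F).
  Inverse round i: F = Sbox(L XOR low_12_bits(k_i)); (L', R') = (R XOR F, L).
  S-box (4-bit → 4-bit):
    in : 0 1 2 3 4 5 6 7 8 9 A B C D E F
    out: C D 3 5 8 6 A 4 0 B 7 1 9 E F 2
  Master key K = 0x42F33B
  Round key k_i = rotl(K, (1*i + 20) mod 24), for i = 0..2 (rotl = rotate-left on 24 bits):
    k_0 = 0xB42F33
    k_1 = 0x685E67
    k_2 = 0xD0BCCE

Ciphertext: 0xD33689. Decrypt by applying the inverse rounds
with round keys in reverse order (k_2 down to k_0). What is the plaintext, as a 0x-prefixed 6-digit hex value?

s_0 = ciphertext = 0xD33689
s_1 = InvRound(s_0, k_2) = 0xBA7D33
s_2 = InvRound(s_1, k_1) = 0xBAFBA7
s_3 = InvRound(s_2, k_0) = 0x31EBAF

0x31EBAF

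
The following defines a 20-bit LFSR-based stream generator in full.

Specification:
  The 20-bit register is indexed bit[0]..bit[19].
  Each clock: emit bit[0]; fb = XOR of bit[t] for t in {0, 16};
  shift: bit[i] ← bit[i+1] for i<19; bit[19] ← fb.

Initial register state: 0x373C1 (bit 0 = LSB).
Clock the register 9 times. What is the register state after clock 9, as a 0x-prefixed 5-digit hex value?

reg_0 = 0x373C1
clock 1: out=1, reg = 0x1B9E0
clock 2: out=0, reg = 0x8DCF0
clock 3: out=0, reg = 0x46E78
clock 4: out=0, reg = 0x2373C
clock 5: out=0, reg = 0x11B9E
clock 6: out=0, reg = 0x88DCF
clock 7: out=1, reg = 0xC46E7
clock 8: out=1, reg = 0xE2373
clock 9: out=1, reg = 0xF11B9

0xF11B9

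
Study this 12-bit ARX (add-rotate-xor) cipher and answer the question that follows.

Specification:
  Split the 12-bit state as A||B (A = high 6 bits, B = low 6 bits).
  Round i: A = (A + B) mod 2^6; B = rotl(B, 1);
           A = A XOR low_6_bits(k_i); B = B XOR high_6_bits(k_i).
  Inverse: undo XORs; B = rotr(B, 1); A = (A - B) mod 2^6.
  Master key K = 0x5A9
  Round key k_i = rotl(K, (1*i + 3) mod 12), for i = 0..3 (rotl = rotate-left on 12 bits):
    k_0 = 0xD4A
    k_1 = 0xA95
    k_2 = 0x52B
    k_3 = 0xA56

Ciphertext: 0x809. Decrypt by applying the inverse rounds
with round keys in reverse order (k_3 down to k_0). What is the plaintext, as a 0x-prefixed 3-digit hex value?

s_0 = ciphertext = 0x809
s_1 = InvRound(s_0, k_3) = 0x990
s_2 = InvRound(s_1, k_2) = 0x2C2
s_3 = InvRound(s_2, k_1) = 0x294
s_4 = InvRound(s_3, k_0) = 0x430

0x430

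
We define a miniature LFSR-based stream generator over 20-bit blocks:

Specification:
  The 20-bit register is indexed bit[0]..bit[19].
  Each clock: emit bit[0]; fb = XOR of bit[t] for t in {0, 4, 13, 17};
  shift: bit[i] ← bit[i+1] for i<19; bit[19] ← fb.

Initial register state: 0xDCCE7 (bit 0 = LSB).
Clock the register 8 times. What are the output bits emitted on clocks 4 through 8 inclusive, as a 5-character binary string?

00111

reg_0 = 0xDCCE7
clock 1: out=1, reg = 0xEE673
clock 2: out=1, reg = 0x77339
clock 3: out=1, reg = 0x3B99C
clock 4: out=0, reg = 0x9DCCE
clock 5: out=0, reg = 0x4EE67
clock 6: out=1, reg = 0x27733
clock 7: out=1, reg = 0x13B99
clock 8: out=1, reg = 0x89DCC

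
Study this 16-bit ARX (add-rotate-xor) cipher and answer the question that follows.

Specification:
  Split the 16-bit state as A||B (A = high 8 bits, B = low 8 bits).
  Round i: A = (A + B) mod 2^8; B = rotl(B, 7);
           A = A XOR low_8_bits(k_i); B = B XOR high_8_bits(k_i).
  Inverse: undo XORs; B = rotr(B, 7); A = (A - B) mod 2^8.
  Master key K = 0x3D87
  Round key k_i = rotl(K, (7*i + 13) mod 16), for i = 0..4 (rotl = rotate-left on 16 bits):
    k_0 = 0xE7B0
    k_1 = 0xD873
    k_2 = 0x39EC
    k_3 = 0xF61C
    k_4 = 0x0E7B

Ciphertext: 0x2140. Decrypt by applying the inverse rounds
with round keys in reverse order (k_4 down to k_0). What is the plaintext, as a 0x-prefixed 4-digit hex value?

0xDBC3

s_0 = ciphertext = 0x2140
s_1 = InvRound(s_0, k_4) = 0xBE9C
s_2 = InvRound(s_1, k_3) = 0xCED4
s_3 = InvRound(s_2, k_2) = 0x47DB
s_4 = InvRound(s_3, k_1) = 0x2E06
s_5 = InvRound(s_4, k_0) = 0xDBC3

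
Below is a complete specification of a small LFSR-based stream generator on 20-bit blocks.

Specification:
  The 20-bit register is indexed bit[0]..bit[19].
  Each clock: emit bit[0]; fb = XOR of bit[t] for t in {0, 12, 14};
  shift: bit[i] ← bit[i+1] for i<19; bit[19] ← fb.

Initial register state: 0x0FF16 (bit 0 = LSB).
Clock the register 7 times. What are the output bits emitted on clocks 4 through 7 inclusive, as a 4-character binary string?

0100

reg_0 = 0x0FF16
clock 1: out=0, reg = 0x07F8B
clock 2: out=1, reg = 0x83FC5
clock 3: out=1, reg = 0x41FE2
clock 4: out=0, reg = 0xA0FF1
clock 5: out=1, reg = 0xD07F8
clock 6: out=0, reg = 0x683FC
clock 7: out=0, reg = 0x341FE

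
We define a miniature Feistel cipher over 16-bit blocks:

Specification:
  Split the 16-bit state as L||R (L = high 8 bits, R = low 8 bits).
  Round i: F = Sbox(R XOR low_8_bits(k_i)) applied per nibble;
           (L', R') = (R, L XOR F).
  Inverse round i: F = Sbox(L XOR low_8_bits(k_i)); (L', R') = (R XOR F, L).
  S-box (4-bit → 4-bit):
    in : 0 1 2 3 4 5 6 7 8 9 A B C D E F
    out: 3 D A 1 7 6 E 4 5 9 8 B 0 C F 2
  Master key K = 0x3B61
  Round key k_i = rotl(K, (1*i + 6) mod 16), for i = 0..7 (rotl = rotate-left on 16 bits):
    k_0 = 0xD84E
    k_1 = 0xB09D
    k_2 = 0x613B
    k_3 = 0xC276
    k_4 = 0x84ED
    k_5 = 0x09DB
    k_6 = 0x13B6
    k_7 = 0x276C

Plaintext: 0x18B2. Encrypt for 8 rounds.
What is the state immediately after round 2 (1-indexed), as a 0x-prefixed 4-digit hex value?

0x3834

s_0 = plaintext = 0x18B2
s_1 = Round(s_0, k_0) = 0xB238
s_2 = Round(s_1, k_1) = 0x3834
s_3 = Round(s_2, k_2) = 0x340A
s_4 = Round(s_3, k_3) = 0x0A74
s_5 = Round(s_4, k_4) = 0x7493
s_6 = Round(s_5, k_5) = 0x9301
s_7 = Round(s_6, k_6) = 0x0127
s_8 = Round(s_7, k_7) = 0x277A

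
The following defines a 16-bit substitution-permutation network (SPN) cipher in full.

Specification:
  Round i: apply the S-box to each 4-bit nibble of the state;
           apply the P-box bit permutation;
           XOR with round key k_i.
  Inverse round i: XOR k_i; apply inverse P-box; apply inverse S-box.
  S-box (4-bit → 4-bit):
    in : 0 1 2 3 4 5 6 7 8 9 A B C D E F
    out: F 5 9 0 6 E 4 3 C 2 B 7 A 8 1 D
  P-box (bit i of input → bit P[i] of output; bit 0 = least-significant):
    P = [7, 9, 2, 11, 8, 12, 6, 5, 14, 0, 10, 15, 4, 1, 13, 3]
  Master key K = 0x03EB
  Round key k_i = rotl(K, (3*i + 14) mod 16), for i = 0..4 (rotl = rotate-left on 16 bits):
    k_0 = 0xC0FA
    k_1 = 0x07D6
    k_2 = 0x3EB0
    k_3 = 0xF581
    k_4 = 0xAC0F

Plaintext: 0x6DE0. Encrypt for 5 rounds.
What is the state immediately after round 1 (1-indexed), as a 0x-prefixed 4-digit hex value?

s_0 = plaintext = 0x6DE0
s_1 = Round(s_0, k_0) = 0x6B7E
s_2 = Round(s_1, k_1) = 0x7257
s_3 = Round(s_2, k_2) = 0xEC42
s_4 = Round(s_3, k_3) = 0x6D50
s_5 = Round(s_4, k_4) = 0x16EB

0x6B7E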